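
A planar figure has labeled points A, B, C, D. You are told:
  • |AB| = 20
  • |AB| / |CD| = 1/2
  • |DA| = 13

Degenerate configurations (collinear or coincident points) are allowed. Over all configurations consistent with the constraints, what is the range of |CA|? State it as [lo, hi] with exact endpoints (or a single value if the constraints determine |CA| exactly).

|AB| ∈ {20}
|AD| ∈ {13}
|CD| ∈ {40}
|BD| ∈ [7, 33]
|AC| ∈ [27, 53]
|BC| ∈ [7, 73]

|CA| ∈ [27, 53]  (≈ [27.0000, 53.0000])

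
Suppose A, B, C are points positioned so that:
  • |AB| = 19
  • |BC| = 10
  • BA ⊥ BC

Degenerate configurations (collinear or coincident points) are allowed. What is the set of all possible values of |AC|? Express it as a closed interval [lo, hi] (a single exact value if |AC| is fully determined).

|AC| = √(461)  (≈ 21.4709)

|AB| ∈ {19}
|BC| ∈ {10}
|AC| ∈ {√(461)}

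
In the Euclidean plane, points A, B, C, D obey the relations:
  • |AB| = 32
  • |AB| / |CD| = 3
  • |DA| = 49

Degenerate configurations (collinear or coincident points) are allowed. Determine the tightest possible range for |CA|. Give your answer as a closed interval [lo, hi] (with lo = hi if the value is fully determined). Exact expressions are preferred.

|CA| ∈ [115/3, 179/3]  (≈ [38.3333, 59.6667])

|AB| ∈ {32}
|AD| ∈ {49}
|CD| ∈ {32/3}
|BD| ∈ [17, 81]
|AC| ∈ [115/3, 179/3]
|BC| ∈ [19/3, 275/3]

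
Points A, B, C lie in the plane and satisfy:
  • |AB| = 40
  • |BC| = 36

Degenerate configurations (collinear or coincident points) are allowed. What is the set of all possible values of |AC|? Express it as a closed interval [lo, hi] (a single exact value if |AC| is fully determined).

|AC| ∈ [4, 76]  (≈ [4.0000, 76.0000])

|AB| ∈ {40}
|BC| ∈ {36}
|AC| ∈ [4, 76]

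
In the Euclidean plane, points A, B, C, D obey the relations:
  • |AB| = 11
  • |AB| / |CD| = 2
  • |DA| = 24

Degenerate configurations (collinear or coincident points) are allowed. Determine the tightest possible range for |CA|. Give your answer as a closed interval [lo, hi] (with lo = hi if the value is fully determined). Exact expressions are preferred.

|AB| ∈ {11}
|AD| ∈ {24}
|CD| ∈ {11/2}
|BD| ∈ [13, 35]
|AC| ∈ [37/2, 59/2]
|BC| ∈ [15/2, 81/2]

|CA| ∈ [37/2, 59/2]  (≈ [18.5000, 29.5000])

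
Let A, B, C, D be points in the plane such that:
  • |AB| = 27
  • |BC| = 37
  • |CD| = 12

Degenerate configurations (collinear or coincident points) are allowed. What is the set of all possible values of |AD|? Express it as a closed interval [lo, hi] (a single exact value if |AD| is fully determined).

|AB| ∈ {27}
|BC| ∈ {37}
|CD| ∈ {12}
|AC| ∈ [10, 64]
|BD| ∈ [25, 49]
|AD| ∈ [0, 76]

|AD| ∈ [0, 76]  (≈ [0.0000, 76.0000])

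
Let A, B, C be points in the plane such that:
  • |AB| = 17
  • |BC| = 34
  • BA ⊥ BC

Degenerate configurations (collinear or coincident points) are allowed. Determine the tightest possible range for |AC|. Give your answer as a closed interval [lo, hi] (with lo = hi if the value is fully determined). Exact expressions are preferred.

|AC| = 17·√(5)  (≈ 38.0132)

|AB| ∈ {17}
|BC| ∈ {34}
|AC| ∈ {17·√(5)}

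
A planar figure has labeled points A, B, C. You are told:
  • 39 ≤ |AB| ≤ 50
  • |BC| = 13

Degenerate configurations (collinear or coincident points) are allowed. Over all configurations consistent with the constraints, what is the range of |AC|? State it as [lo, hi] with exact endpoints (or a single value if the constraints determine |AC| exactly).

|AB| ∈ [39, 50]
|BC| ∈ {13}
|AC| ∈ [26, 63]

|AC| ∈ [26, 63]  (≈ [26.0000, 63.0000])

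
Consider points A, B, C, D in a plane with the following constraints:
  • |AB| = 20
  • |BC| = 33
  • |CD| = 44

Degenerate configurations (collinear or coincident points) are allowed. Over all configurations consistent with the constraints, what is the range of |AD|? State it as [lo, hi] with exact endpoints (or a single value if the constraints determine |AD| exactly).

|AD| ∈ [0, 97]  (≈ [0.0000, 97.0000])

|AB| ∈ {20}
|BC| ∈ {33}
|CD| ∈ {44}
|AC| ∈ [13, 53]
|BD| ∈ [11, 77]
|AD| ∈ [0, 97]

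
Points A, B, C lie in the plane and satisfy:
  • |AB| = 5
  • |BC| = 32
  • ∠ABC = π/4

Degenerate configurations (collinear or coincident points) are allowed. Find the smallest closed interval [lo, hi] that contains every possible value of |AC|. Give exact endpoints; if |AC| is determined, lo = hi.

|AB| ∈ {5}
|BC| ∈ {32}
|AC| ∈ {√(1049 - 160·√(2))}

|AC| = √(1049 - 160·√(2))  (≈ 28.6832)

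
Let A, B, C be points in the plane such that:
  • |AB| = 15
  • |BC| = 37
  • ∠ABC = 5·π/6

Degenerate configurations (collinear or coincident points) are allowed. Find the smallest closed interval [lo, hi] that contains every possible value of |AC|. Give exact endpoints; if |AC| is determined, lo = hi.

|AC| = √(555·√(3) + 1594)  (≈ 50.5499)

|AB| ∈ {15}
|BC| ∈ {37}
|AC| ∈ {√(555·√(3) + 1594)}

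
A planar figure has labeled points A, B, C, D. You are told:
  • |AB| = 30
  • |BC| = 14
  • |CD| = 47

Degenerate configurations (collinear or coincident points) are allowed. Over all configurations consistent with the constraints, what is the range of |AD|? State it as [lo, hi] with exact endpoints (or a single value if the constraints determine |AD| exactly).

|AD| ∈ [3, 91]  (≈ [3.0000, 91.0000])

|AB| ∈ {30}
|BC| ∈ {14}
|CD| ∈ {47}
|AC| ∈ [16, 44]
|BD| ∈ [33, 61]
|AD| ∈ [3, 91]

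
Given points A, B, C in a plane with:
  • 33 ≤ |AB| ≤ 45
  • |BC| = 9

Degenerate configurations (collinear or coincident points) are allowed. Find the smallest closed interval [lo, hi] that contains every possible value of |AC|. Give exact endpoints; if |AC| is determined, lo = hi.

|AC| ∈ [24, 54]  (≈ [24.0000, 54.0000])

|AB| ∈ [33, 45]
|BC| ∈ {9}
|AC| ∈ [24, 54]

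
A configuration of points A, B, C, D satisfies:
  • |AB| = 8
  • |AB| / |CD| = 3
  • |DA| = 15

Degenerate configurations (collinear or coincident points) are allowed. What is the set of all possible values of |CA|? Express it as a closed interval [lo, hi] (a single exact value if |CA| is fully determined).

|CA| ∈ [37/3, 53/3]  (≈ [12.3333, 17.6667])

|AB| ∈ {8}
|AD| ∈ {15}
|CD| ∈ {8/3}
|BD| ∈ [7, 23]
|AC| ∈ [37/3, 53/3]
|BC| ∈ [13/3, 77/3]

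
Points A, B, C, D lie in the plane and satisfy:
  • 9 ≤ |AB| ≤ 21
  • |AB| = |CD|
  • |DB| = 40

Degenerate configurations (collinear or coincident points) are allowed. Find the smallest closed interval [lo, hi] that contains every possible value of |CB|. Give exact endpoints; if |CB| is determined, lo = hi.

|CB| ∈ [19, 61]  (≈ [19.0000, 61.0000])

|AB| ∈ [9, 21]
|BD| ∈ {40}
|CD| ∈ [9, 21]
|AD| ∈ [19, 61]
|BC| ∈ [19, 61]
|AC| ∈ [0, 82]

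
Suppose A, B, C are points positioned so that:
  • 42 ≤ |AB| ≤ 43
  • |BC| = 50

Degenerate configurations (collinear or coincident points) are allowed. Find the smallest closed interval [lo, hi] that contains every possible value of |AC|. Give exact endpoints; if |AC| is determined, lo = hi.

|AB| ∈ [42, 43]
|BC| ∈ {50}
|AC| ∈ [7, 93]

|AC| ∈ [7, 93]  (≈ [7.0000, 93.0000])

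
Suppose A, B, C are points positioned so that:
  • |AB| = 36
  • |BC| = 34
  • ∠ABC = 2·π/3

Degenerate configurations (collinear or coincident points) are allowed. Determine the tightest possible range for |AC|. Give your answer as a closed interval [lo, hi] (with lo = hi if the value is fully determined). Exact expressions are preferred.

|AC| = 2·√(919)  (≈ 60.6300)

|AB| ∈ {36}
|BC| ∈ {34}
|AC| ∈ {2·√(919)}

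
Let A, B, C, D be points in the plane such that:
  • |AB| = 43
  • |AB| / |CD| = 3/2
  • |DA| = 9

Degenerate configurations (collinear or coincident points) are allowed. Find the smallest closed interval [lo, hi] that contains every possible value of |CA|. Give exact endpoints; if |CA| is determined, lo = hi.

|AB| ∈ {43}
|AD| ∈ {9}
|CD| ∈ {86/3}
|BD| ∈ [34, 52]
|AC| ∈ [59/3, 113/3]
|BC| ∈ [16/3, 242/3]

|CA| ∈ [59/3, 113/3]  (≈ [19.6667, 37.6667])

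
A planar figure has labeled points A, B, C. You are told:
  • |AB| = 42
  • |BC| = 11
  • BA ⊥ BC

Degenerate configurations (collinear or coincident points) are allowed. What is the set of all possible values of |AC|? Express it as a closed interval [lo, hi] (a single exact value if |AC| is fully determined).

|AB| ∈ {42}
|BC| ∈ {11}
|AC| ∈ {√(1885)}

|AC| = √(1885)  (≈ 43.4166)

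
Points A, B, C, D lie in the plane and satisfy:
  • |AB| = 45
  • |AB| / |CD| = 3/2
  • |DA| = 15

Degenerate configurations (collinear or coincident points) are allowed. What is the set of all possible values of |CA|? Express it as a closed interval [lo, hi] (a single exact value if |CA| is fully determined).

|CA| ∈ [15, 45]  (≈ [15.0000, 45.0000])

|AB| ∈ {45}
|AD| ∈ {15}
|CD| ∈ {30}
|BD| ∈ [30, 60]
|AC| ∈ [15, 45]
|BC| ∈ [0, 90]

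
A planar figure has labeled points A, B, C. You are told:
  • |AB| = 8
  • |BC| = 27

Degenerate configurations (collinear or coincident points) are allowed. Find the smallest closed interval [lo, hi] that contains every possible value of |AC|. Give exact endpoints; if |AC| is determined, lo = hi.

|AB| ∈ {8}
|BC| ∈ {27}
|AC| ∈ [19, 35]

|AC| ∈ [19, 35]  (≈ [19.0000, 35.0000])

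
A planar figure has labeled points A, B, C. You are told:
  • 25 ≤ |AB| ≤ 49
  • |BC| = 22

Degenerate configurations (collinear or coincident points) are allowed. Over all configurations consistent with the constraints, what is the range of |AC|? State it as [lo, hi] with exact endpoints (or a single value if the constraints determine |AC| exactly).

|AC| ∈ [3, 71]  (≈ [3.0000, 71.0000])

|AB| ∈ [25, 49]
|BC| ∈ {22}
|AC| ∈ [3, 71]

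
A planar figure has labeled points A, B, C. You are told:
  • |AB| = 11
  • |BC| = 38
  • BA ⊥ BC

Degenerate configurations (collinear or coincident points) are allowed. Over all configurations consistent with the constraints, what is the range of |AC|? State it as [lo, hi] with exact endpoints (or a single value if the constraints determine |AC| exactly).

|AC| = √(1565)  (≈ 39.5601)

|AB| ∈ {11}
|BC| ∈ {38}
|AC| ∈ {√(1565)}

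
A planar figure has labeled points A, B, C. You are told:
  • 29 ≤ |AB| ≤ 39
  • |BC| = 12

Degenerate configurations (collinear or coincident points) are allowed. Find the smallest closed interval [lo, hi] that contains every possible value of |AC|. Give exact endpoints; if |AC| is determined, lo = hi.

|AB| ∈ [29, 39]
|BC| ∈ {12}
|AC| ∈ [17, 51]

|AC| ∈ [17, 51]  (≈ [17.0000, 51.0000])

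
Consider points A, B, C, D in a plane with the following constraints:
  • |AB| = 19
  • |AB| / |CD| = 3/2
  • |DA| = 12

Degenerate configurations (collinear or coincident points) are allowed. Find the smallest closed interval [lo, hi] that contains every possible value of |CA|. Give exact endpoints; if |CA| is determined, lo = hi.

|CA| ∈ [2/3, 74/3]  (≈ [0.6667, 24.6667])

|AB| ∈ {19}
|AD| ∈ {12}
|CD| ∈ {38/3}
|BD| ∈ [7, 31]
|AC| ∈ [2/3, 74/3]
|BC| ∈ [0, 131/3]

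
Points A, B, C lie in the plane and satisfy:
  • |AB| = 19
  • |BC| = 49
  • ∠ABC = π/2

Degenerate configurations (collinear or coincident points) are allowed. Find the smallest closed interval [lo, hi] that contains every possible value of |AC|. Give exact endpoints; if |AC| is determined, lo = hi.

|AB| ∈ {19}
|BC| ∈ {49}
|AC| ∈ {√(2762)}

|AC| = √(2762)  (≈ 52.5547)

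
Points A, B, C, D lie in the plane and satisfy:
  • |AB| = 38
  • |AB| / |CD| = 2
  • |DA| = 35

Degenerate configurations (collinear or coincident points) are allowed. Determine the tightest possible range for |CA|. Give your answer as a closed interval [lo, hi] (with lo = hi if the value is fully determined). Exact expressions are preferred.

|CA| ∈ [16, 54]  (≈ [16.0000, 54.0000])

|AB| ∈ {38}
|AD| ∈ {35}
|CD| ∈ {19}
|BD| ∈ [3, 73]
|AC| ∈ [16, 54]
|BC| ∈ [0, 92]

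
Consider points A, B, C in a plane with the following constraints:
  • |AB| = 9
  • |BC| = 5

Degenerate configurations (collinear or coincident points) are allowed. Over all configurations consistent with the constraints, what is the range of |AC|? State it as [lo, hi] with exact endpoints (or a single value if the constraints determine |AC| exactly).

|AB| ∈ {9}
|BC| ∈ {5}
|AC| ∈ [4, 14]

|AC| ∈ [4, 14]  (≈ [4.0000, 14.0000])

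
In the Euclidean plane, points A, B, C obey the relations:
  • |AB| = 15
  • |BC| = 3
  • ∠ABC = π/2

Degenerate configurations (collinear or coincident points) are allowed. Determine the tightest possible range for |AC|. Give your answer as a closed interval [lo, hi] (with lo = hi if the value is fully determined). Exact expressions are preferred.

|AB| ∈ {15}
|BC| ∈ {3}
|AC| ∈ {3·√(26)}

|AC| = 3·√(26)  (≈ 15.2971)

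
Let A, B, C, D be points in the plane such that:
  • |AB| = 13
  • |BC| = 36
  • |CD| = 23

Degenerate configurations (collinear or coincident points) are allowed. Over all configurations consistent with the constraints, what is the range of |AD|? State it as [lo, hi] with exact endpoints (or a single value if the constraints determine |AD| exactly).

|AB| ∈ {13}
|BC| ∈ {36}
|CD| ∈ {23}
|AC| ∈ [23, 49]
|BD| ∈ [13, 59]
|AD| ∈ [0, 72]

|AD| ∈ [0, 72]  (≈ [0.0000, 72.0000])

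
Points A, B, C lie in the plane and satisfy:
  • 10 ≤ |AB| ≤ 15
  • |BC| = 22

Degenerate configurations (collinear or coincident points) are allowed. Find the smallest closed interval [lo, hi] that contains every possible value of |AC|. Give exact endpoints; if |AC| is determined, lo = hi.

|AC| ∈ [7, 37]  (≈ [7.0000, 37.0000])

|AB| ∈ [10, 15]
|BC| ∈ {22}
|AC| ∈ [7, 37]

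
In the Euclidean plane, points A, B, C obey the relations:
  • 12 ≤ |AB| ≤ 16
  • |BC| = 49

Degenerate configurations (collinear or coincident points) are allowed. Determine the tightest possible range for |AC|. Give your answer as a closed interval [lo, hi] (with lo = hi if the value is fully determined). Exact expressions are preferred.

|AC| ∈ [33, 65]  (≈ [33.0000, 65.0000])

|AB| ∈ [12, 16]
|BC| ∈ {49}
|AC| ∈ [33, 65]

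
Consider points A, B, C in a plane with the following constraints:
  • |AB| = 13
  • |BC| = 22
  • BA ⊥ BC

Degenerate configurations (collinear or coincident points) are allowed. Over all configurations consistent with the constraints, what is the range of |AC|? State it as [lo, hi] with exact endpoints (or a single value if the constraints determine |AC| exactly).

|AB| ∈ {13}
|BC| ∈ {22}
|AC| ∈ {√(653)}

|AC| = √(653)  (≈ 25.5539)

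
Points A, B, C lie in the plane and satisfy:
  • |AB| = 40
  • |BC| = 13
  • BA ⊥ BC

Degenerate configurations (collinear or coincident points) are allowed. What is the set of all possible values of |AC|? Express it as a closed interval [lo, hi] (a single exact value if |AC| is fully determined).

|AC| = √(1769)  (≈ 42.0595)

|AB| ∈ {40}
|BC| ∈ {13}
|AC| ∈ {√(1769)}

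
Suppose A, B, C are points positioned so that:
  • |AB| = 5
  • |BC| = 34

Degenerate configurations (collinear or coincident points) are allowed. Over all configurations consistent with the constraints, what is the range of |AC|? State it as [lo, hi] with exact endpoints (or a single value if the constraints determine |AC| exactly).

|AC| ∈ [29, 39]  (≈ [29.0000, 39.0000])

|AB| ∈ {5}
|BC| ∈ {34}
|AC| ∈ [29, 39]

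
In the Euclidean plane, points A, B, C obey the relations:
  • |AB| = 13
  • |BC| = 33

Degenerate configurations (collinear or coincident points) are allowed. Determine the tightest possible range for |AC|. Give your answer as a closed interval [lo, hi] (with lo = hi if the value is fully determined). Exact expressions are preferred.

|AB| ∈ {13}
|BC| ∈ {33}
|AC| ∈ [20, 46]

|AC| ∈ [20, 46]  (≈ [20.0000, 46.0000])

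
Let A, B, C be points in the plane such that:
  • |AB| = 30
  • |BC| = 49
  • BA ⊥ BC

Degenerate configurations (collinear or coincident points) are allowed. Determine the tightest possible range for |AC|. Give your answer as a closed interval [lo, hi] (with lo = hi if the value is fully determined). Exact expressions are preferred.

|AC| = √(3301)  (≈ 57.4543)

|AB| ∈ {30}
|BC| ∈ {49}
|AC| ∈ {√(3301)}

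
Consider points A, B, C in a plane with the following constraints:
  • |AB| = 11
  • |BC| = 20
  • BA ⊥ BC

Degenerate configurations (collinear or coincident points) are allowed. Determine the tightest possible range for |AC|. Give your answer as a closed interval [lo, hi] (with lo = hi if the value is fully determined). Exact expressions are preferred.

|AB| ∈ {11}
|BC| ∈ {20}
|AC| ∈ {√(521)}

|AC| = √(521)  (≈ 22.8254)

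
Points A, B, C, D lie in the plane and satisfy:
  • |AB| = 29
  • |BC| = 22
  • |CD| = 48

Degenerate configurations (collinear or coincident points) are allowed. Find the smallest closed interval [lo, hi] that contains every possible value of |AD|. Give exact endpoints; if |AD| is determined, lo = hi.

|AD| ∈ [0, 99]  (≈ [0.0000, 99.0000])

|AB| ∈ {29}
|BC| ∈ {22}
|CD| ∈ {48}
|AC| ∈ [7, 51]
|BD| ∈ [26, 70]
|AD| ∈ [0, 99]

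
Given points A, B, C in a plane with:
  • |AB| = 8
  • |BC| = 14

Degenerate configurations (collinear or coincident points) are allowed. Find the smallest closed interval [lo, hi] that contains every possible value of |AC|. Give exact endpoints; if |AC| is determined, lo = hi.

|AB| ∈ {8}
|BC| ∈ {14}
|AC| ∈ [6, 22]

|AC| ∈ [6, 22]  (≈ [6.0000, 22.0000])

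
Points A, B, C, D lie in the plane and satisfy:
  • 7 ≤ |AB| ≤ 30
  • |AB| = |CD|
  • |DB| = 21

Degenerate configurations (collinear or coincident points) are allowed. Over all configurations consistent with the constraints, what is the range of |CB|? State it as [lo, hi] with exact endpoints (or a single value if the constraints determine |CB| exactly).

|CB| ∈ [0, 51]  (≈ [0.0000, 51.0000])

|AB| ∈ [7, 30]
|BD| ∈ {21}
|CD| ∈ [7, 30]
|AD| ∈ [0, 51]
|BC| ∈ [0, 51]
|AC| ∈ [0, 81]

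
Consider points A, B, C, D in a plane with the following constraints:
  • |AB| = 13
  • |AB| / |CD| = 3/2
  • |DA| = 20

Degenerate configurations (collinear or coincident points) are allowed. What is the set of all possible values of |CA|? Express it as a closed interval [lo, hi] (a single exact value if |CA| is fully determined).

|CA| ∈ [34/3, 86/3]  (≈ [11.3333, 28.6667])

|AB| ∈ {13}
|AD| ∈ {20}
|CD| ∈ {26/3}
|BD| ∈ [7, 33]
|AC| ∈ [34/3, 86/3]
|BC| ∈ [0, 125/3]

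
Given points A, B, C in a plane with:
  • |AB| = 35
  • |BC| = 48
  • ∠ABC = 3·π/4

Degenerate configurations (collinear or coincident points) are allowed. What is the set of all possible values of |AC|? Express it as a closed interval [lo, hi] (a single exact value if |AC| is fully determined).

|AB| ∈ {35}
|BC| ∈ {48}
|AC| ∈ {√(1680·√(2) + 3529)}

|AC| = √(1680·√(2) + 3529)  (≈ 76.8432)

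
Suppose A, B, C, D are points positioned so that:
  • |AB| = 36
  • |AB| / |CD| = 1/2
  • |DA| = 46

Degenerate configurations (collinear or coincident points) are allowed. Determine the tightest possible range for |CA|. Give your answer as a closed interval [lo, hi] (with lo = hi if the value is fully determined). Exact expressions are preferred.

|CA| ∈ [26, 118]  (≈ [26.0000, 118.0000])

|AB| ∈ {36}
|AD| ∈ {46}
|CD| ∈ {72}
|BD| ∈ [10, 82]
|AC| ∈ [26, 118]
|BC| ∈ [0, 154]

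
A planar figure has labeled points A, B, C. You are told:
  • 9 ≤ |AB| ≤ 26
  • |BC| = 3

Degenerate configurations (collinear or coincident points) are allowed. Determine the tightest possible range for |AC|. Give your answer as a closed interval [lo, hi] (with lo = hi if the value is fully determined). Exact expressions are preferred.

|AC| ∈ [6, 29]  (≈ [6.0000, 29.0000])

|AB| ∈ [9, 26]
|BC| ∈ {3}
|AC| ∈ [6, 29]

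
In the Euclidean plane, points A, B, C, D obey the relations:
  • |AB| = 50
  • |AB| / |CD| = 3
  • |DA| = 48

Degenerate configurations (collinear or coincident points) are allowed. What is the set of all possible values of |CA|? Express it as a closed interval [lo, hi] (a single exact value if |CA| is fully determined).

|AB| ∈ {50}
|AD| ∈ {48}
|CD| ∈ {50/3}
|BD| ∈ [2, 98]
|AC| ∈ [94/3, 194/3]
|BC| ∈ [0, 344/3]

|CA| ∈ [94/3, 194/3]  (≈ [31.3333, 64.6667])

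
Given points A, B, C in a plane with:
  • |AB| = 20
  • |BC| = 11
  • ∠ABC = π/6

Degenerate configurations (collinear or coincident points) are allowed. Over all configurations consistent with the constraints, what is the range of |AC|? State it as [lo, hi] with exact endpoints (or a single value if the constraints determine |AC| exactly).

|AB| ∈ {20}
|BC| ∈ {11}
|AC| ∈ {√(521 - 220·√(3))}

|AC| = √(521 - 220·√(3))  (≈ 11.8300)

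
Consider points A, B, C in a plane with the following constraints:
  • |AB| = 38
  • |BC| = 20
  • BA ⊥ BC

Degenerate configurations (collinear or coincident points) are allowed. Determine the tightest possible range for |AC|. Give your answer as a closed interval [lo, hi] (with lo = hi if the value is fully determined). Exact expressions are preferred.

|AB| ∈ {38}
|BC| ∈ {20}
|AC| ∈ {2·√(461)}

|AC| = 2·√(461)  (≈ 42.9418)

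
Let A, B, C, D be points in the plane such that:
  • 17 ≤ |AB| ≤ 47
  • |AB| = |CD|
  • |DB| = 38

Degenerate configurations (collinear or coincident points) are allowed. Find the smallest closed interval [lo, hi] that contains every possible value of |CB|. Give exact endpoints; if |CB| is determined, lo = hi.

|AB| ∈ [17, 47]
|BD| ∈ {38}
|CD| ∈ [17, 47]
|AD| ∈ [0, 85]
|BC| ∈ [0, 85]
|AC| ∈ [0, 132]

|CB| ∈ [0, 85]  (≈ [0.0000, 85.0000])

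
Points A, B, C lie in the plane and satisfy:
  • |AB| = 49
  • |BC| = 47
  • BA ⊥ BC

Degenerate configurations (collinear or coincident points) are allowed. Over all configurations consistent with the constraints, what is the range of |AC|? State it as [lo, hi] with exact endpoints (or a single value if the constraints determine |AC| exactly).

|AC| = √(4610)  (≈ 67.8970)

|AB| ∈ {49}
|BC| ∈ {47}
|AC| ∈ {√(4610)}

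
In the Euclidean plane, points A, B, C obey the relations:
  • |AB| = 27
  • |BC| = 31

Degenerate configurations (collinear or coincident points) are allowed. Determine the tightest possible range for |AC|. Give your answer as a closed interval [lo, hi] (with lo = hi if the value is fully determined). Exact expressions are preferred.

|AC| ∈ [4, 58]  (≈ [4.0000, 58.0000])

|AB| ∈ {27}
|BC| ∈ {31}
|AC| ∈ [4, 58]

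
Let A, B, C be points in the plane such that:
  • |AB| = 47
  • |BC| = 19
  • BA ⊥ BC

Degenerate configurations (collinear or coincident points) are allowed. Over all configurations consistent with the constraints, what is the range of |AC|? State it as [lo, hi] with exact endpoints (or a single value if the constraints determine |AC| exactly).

|AB| ∈ {47}
|BC| ∈ {19}
|AC| ∈ {√(2570)}

|AC| = √(2570)  (≈ 50.6952)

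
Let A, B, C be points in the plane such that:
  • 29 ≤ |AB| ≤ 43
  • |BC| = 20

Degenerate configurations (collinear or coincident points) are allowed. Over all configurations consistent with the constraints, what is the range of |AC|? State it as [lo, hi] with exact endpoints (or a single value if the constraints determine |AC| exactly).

|AC| ∈ [9, 63]  (≈ [9.0000, 63.0000])

|AB| ∈ [29, 43]
|BC| ∈ {20}
|AC| ∈ [9, 63]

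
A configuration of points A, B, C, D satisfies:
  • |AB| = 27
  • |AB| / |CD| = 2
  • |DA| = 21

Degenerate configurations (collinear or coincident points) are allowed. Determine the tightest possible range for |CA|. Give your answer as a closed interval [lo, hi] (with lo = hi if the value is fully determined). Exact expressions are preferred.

|CA| ∈ [15/2, 69/2]  (≈ [7.5000, 34.5000])

|AB| ∈ {27}
|AD| ∈ {21}
|CD| ∈ {27/2}
|BD| ∈ [6, 48]
|AC| ∈ [15/2, 69/2]
|BC| ∈ [0, 123/2]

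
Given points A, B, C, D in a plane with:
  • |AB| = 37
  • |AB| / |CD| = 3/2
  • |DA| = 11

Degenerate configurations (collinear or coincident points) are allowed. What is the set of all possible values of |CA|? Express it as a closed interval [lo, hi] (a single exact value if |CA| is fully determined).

|CA| ∈ [41/3, 107/3]  (≈ [13.6667, 35.6667])

|AB| ∈ {37}
|AD| ∈ {11}
|CD| ∈ {74/3}
|BD| ∈ [26, 48]
|AC| ∈ [41/3, 107/3]
|BC| ∈ [4/3, 218/3]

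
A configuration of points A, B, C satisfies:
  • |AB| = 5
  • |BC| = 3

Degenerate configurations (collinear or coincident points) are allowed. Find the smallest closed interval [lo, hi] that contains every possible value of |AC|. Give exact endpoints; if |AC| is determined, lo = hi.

|AC| ∈ [2, 8]  (≈ [2.0000, 8.0000])

|AB| ∈ {5}
|BC| ∈ {3}
|AC| ∈ [2, 8]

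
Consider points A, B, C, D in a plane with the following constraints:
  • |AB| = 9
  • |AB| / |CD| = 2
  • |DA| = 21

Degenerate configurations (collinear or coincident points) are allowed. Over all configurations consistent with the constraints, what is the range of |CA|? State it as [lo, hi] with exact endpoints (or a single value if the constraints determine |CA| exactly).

|AB| ∈ {9}
|AD| ∈ {21}
|CD| ∈ {9/2}
|BD| ∈ [12, 30]
|AC| ∈ [33/2, 51/2]
|BC| ∈ [15/2, 69/2]

|CA| ∈ [33/2, 51/2]  (≈ [16.5000, 25.5000])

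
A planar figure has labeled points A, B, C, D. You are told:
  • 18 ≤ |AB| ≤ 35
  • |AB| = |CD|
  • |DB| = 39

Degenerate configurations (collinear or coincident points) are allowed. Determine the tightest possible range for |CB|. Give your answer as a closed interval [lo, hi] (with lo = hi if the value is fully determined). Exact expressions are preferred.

|CB| ∈ [4, 74]  (≈ [4.0000, 74.0000])

|AB| ∈ [18, 35]
|BD| ∈ {39}
|CD| ∈ [18, 35]
|AD| ∈ [4, 74]
|BC| ∈ [4, 74]
|AC| ∈ [0, 109]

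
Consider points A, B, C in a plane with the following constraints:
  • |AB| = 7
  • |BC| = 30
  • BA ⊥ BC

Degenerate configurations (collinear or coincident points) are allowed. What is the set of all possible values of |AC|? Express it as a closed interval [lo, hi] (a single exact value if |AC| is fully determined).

|AB| ∈ {7}
|BC| ∈ {30}
|AC| ∈ {√(949)}

|AC| = √(949)  (≈ 30.8058)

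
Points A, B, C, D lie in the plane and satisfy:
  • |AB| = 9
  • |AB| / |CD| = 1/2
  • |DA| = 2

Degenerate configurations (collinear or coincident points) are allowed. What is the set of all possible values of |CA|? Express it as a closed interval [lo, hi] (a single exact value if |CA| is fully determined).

|AB| ∈ {9}
|AD| ∈ {2}
|CD| ∈ {18}
|BD| ∈ [7, 11]
|AC| ∈ [16, 20]
|BC| ∈ [7, 29]

|CA| ∈ [16, 20]  (≈ [16.0000, 20.0000])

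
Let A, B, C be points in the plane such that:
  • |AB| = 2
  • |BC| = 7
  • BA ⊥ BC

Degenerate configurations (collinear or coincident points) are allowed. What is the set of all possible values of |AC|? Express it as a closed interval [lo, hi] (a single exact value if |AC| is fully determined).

|AC| = √(53)  (≈ 7.2801)

|AB| ∈ {2}
|BC| ∈ {7}
|AC| ∈ {√(53)}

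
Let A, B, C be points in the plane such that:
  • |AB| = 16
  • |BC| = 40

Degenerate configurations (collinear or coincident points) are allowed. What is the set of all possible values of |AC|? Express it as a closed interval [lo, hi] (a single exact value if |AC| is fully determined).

|AB| ∈ {16}
|BC| ∈ {40}
|AC| ∈ [24, 56]

|AC| ∈ [24, 56]  (≈ [24.0000, 56.0000])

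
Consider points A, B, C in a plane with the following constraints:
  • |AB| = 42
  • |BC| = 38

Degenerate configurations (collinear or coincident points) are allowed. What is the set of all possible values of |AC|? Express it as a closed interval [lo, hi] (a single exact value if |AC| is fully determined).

|AB| ∈ {42}
|BC| ∈ {38}
|AC| ∈ [4, 80]

|AC| ∈ [4, 80]  (≈ [4.0000, 80.0000])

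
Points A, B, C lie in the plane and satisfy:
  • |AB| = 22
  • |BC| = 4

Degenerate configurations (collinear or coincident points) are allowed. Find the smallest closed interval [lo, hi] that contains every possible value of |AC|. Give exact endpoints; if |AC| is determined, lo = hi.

|AB| ∈ {22}
|BC| ∈ {4}
|AC| ∈ [18, 26]

|AC| ∈ [18, 26]  (≈ [18.0000, 26.0000])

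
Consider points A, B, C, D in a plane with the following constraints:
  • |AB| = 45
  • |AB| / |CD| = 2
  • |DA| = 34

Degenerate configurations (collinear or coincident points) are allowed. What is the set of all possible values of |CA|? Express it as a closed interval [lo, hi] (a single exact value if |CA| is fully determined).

|AB| ∈ {45}
|AD| ∈ {34}
|CD| ∈ {45/2}
|BD| ∈ [11, 79]
|AC| ∈ [23/2, 113/2]
|BC| ∈ [0, 203/2]

|CA| ∈ [23/2, 113/2]  (≈ [11.5000, 56.5000])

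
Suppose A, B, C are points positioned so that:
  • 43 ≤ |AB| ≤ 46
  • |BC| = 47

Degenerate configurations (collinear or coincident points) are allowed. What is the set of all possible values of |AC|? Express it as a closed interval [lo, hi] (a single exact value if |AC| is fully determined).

|AC| ∈ [1, 93]  (≈ [1.0000, 93.0000])

|AB| ∈ [43, 46]
|BC| ∈ {47}
|AC| ∈ [1, 93]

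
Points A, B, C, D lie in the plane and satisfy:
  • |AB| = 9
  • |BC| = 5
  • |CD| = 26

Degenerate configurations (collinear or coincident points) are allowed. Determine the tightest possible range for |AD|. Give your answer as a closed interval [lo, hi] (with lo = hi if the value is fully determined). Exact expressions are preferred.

|AD| ∈ [12, 40]  (≈ [12.0000, 40.0000])

|AB| ∈ {9}
|BC| ∈ {5}
|CD| ∈ {26}
|AC| ∈ [4, 14]
|BD| ∈ [21, 31]
|AD| ∈ [12, 40]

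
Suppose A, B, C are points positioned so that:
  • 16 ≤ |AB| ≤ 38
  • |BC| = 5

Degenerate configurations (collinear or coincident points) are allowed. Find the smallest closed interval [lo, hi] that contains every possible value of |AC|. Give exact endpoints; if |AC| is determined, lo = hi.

|AB| ∈ [16, 38]
|BC| ∈ {5}
|AC| ∈ [11, 43]

|AC| ∈ [11, 43]  (≈ [11.0000, 43.0000])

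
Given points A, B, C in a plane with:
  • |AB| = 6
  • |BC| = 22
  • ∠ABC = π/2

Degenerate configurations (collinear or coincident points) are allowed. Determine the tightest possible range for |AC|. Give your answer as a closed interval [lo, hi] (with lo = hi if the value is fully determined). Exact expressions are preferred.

|AC| = 2·√(130)  (≈ 22.8035)

|AB| ∈ {6}
|BC| ∈ {22}
|AC| ∈ {2·√(130)}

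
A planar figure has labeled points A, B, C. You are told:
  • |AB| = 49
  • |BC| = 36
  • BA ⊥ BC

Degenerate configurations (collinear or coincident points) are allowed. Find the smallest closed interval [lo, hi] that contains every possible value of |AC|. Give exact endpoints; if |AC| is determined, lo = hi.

|AC| = √(3697)  (≈ 60.8030)

|AB| ∈ {49}
|BC| ∈ {36}
|AC| ∈ {√(3697)}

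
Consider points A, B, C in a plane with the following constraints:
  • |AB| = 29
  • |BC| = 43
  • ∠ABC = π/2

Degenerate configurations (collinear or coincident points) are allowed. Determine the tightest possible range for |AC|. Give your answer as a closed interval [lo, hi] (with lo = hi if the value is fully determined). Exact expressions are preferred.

|AC| = √(2690)  (≈ 51.8652)

|AB| ∈ {29}
|BC| ∈ {43}
|AC| ∈ {√(2690)}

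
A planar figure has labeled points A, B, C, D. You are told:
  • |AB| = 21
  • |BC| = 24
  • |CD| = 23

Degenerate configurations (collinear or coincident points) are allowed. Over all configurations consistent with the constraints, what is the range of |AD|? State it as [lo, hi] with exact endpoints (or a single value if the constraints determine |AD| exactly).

|AD| ∈ [0, 68]  (≈ [0.0000, 68.0000])

|AB| ∈ {21}
|BC| ∈ {24}
|CD| ∈ {23}
|AC| ∈ [3, 45]
|BD| ∈ [1, 47]
|AD| ∈ [0, 68]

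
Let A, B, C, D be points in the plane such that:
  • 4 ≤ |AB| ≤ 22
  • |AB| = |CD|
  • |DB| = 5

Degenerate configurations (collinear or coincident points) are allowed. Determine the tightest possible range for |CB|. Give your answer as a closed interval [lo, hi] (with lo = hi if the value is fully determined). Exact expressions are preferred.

|AB| ∈ [4, 22]
|BD| ∈ {5}
|CD| ∈ [4, 22]
|AD| ∈ [0, 27]
|BC| ∈ [0, 27]
|AC| ∈ [0, 49]

|CB| ∈ [0, 27]  (≈ [0.0000, 27.0000])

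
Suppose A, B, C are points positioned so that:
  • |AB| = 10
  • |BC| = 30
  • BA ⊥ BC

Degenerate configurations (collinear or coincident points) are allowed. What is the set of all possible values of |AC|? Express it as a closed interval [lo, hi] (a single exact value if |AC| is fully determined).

|AC| = 10·√(10)  (≈ 31.6228)

|AB| ∈ {10}
|BC| ∈ {30}
|AC| ∈ {10·√(10)}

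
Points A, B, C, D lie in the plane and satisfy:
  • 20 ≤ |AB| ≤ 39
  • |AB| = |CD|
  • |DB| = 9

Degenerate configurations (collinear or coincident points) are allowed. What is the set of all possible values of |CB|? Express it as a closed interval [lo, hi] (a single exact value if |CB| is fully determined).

|CB| ∈ [11, 48]  (≈ [11.0000, 48.0000])

|AB| ∈ [20, 39]
|BD| ∈ {9}
|CD| ∈ [20, 39]
|AD| ∈ [11, 48]
|BC| ∈ [11, 48]
|AC| ∈ [0, 87]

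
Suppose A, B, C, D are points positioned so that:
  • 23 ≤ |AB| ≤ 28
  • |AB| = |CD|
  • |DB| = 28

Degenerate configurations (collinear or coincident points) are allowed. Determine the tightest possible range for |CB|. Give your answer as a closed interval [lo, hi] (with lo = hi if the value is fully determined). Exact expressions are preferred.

|AB| ∈ [23, 28]
|BD| ∈ {28}
|CD| ∈ [23, 28]
|AD| ∈ [0, 56]
|BC| ∈ [0, 56]
|AC| ∈ [0, 84]

|CB| ∈ [0, 56]  (≈ [0.0000, 56.0000])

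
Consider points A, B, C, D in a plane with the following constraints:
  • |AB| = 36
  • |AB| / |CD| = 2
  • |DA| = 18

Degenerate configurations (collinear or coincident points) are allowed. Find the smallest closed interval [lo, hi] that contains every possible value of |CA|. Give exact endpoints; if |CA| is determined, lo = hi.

|AB| ∈ {36}
|AD| ∈ {18}
|CD| ∈ {18}
|BD| ∈ [18, 54]
|AC| ∈ [0, 36]
|BC| ∈ [0, 72]

|CA| ∈ [0, 36]  (≈ [0.0000, 36.0000])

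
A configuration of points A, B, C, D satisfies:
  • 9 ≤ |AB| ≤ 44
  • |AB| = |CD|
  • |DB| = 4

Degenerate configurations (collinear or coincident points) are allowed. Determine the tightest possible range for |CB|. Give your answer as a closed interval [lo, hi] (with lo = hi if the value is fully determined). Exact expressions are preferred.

|CB| ∈ [5, 48]  (≈ [5.0000, 48.0000])

|AB| ∈ [9, 44]
|BD| ∈ {4}
|CD| ∈ [9, 44]
|AD| ∈ [5, 48]
|BC| ∈ [5, 48]
|AC| ∈ [0, 92]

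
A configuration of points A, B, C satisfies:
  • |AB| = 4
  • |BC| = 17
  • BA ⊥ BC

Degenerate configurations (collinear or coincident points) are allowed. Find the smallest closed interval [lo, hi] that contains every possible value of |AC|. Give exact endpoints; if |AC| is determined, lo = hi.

|AB| ∈ {4}
|BC| ∈ {17}
|AC| ∈ {√(305)}

|AC| = √(305)  (≈ 17.4642)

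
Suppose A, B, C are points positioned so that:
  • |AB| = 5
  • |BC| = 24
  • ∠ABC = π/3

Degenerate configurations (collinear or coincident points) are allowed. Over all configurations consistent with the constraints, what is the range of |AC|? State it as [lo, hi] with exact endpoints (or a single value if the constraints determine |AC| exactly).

|AC| = √(481)  (≈ 21.9317)

|AB| ∈ {5}
|BC| ∈ {24}
|AC| ∈ {√(481)}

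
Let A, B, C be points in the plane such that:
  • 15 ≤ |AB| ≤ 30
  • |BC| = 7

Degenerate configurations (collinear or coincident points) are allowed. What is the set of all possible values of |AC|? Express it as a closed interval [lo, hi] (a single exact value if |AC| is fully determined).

|AB| ∈ [15, 30]
|BC| ∈ {7}
|AC| ∈ [8, 37]

|AC| ∈ [8, 37]  (≈ [8.0000, 37.0000])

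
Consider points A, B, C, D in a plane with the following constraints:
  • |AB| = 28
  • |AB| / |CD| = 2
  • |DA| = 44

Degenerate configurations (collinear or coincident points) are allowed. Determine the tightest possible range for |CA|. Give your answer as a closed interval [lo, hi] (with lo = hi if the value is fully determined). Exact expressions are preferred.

|CA| ∈ [30, 58]  (≈ [30.0000, 58.0000])

|AB| ∈ {28}
|AD| ∈ {44}
|CD| ∈ {14}
|BD| ∈ [16, 72]
|AC| ∈ [30, 58]
|BC| ∈ [2, 86]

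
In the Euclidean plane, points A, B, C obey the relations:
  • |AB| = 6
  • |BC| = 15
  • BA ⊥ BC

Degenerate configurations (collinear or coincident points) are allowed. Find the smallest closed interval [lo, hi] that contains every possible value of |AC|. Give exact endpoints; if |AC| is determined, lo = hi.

|AC| = 3·√(29)  (≈ 16.1555)

|AB| ∈ {6}
|BC| ∈ {15}
|AC| ∈ {3·√(29)}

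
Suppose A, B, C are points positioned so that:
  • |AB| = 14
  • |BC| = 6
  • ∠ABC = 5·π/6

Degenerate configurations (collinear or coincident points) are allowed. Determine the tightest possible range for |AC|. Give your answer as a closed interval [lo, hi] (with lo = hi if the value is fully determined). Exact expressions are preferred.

|AC| = 2·√(21·√(3) + 58)  (≈ 19.4292)

|AB| ∈ {14}
|BC| ∈ {6}
|AC| ∈ {2·√(21·√(3) + 58)}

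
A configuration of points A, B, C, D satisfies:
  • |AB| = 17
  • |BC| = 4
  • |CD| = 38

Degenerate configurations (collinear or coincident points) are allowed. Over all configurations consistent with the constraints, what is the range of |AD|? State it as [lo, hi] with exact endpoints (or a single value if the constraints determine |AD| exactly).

|AD| ∈ [17, 59]  (≈ [17.0000, 59.0000])

|AB| ∈ {17}
|BC| ∈ {4}
|CD| ∈ {38}
|AC| ∈ [13, 21]
|BD| ∈ [34, 42]
|AD| ∈ [17, 59]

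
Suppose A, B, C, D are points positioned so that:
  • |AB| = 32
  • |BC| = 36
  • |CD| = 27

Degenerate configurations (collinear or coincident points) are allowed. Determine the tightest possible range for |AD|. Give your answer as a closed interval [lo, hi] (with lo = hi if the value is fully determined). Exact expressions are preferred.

|AD| ∈ [0, 95]  (≈ [0.0000, 95.0000])

|AB| ∈ {32}
|BC| ∈ {36}
|CD| ∈ {27}
|AC| ∈ [4, 68]
|BD| ∈ [9, 63]
|AD| ∈ [0, 95]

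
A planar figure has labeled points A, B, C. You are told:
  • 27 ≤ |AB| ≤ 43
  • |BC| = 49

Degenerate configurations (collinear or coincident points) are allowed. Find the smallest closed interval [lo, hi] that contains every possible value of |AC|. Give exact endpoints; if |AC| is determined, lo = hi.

|AC| ∈ [6, 92]  (≈ [6.0000, 92.0000])

|AB| ∈ [27, 43]
|BC| ∈ {49}
|AC| ∈ [6, 92]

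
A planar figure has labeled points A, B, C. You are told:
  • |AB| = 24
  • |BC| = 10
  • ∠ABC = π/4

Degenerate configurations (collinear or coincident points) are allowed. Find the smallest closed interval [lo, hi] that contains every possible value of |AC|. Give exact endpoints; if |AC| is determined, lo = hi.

|AC| = 2·√(169 - 60·√(2))  (≈ 18.3464)

|AB| ∈ {24}
|BC| ∈ {10}
|AC| ∈ {2·√(169 - 60·√(2))}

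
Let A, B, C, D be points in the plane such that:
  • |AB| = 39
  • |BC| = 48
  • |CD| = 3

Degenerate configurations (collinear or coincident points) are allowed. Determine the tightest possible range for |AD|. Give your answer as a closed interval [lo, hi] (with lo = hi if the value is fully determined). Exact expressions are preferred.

|AB| ∈ {39}
|BC| ∈ {48}
|CD| ∈ {3}
|AC| ∈ [9, 87]
|BD| ∈ [45, 51]
|AD| ∈ [6, 90]

|AD| ∈ [6, 90]  (≈ [6.0000, 90.0000])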